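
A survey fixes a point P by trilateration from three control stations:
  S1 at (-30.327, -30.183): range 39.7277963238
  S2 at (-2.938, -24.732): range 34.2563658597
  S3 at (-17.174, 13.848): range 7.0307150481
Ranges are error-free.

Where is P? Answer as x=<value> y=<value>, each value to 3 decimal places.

eq1: (x + 30.327)² + (y + 30.183)² = 39.7277963238²
eq2: (x + 2.938)² + (y + 24.732)² = 34.2563658597²
eq3: (x + 17.174)² + (y − 13.848)² = 7.0307150481²
eq3−eq2, eq3−eq1 (x²,y² cancel):
  28.472·x − 77.160·y = -990.477360
  -26.306·x − 88.062·y = -184.839809
det = 28.472·-88.062 − -77.160·-26.306 = -4537.072224
x = (-990.477360·-88.062 − -77.160·-184.839809) / -4537.072224 = -16.081114
y = (28.472·-184.839809 − -990.477360·-26.306) / -4537.072224 = 6.902746

x=-16.081 y=6.903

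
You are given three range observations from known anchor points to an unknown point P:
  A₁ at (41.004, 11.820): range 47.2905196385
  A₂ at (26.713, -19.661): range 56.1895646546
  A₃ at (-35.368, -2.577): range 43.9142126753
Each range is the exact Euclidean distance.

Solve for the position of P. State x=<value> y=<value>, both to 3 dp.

eq1: (x − 41.004)² + (y − 11.820)² = 47.2905196385²
eq2: (x − 26.713)² + (y + 19.661)² = 56.1895646546²
eq3: (x + 35.368)² + (y + 2.577)² = 43.9142126753²
eq2−eq1, eq2−eq3 (x²,y² cancel):
  28.582·x + 62.962·y = 1641.775054
  -124.162·x + 34.168·y = 1386.206164
det = 28.582·34.168 − 62.962·-124.162 = 8794.077620
x = (1641.775054·34.168 − 62.962·1386.206164) / 8794.077620 = -3.545812
y = (28.582·1386.206164 − 1641.775054·-124.162) / 8794.077620 = 27.685293

x=-3.546 y=27.685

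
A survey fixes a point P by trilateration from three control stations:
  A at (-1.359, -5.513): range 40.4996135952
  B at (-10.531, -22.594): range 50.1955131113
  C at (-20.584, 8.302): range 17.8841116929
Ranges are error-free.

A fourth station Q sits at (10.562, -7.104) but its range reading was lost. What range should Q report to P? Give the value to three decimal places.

eq1: (x + 1.359)² + (y + 5.513)² = 40.4996135952²
eq2: (x + 10.531)² + (y + 22.594)² = 50.1955131113²
eq3: (x + 20.584)² + (y − 8.302)² = 17.8841116929²
eq1−eq2, eq1−eq3 (x²,y² cancel):
  -18.344·x − 34.162·y = -290.220088
  -38.450·x + 27.630·y = 1780.761460
det = -18.344·27.630 − -34.162·-38.450 = -1820.373620
x = (-290.220088·27.630 − -34.162·1780.761460) / -1820.373620 = -29.013600
y = (-18.344·1780.761460 − -290.220088·-38.450) / -1820.373620 = 24.074866
|P − Q| = √((-29.013600 − 10.562)² + (24.074866 − -7.104)²) = 50.382038

50.382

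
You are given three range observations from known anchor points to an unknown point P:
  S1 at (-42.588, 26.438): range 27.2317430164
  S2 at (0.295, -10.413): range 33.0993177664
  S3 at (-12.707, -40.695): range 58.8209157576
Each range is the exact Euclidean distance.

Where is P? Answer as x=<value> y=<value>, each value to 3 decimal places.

x=-16.700 y=17.990

eq1: (x + 42.588)² + (y − 26.438)² = 27.2317430164²
eq2: (x − 0.295)² + (y + 10.413)² = 33.0993177664²
eq3: (x + 12.707)² + (y + 40.695)² = 58.8209157576²
eq2−eq1, eq2−eq3 (x²,y² cancel):
  -85.766·x + 73.702·y = 2758.185003
  -26.004·x − 60.564·y = -655.302014
det = -85.766·-60.564 − 73.702·-26.004 = 7110.878832
x = (2758.185003·-60.564 − 73.702·-655.302014) / 7110.878832 = -16.699715
y = (-85.766·-655.302014 − 2758.185003·-26.004) / 7110.878832 = 17.990248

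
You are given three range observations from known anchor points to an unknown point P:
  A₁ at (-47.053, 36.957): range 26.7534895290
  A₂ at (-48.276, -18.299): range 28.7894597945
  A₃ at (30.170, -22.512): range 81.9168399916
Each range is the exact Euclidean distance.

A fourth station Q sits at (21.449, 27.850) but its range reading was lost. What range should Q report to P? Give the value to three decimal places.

68.626

eq1: (x + 47.053)² + (y − 36.957)² = 26.7534895290²
eq2: (x + 48.276)² + (y + 18.299)² = 28.7894597945²
eq3: (x − 30.170)² + (y + 22.512)² = 81.9168399916²
eq2−eq1, eq2−eq3 (x²,y² cancel):
  2.446·x + 110.512·y = 1027.462874
  156.892·x − 8.426·y = -7129.942212
det = 2.446·-8.426 − 110.512·156.892 = -17359.058700
x = (1027.462874·-8.426 − 110.512·-7129.942212) / -17359.058700 = -44.892225
y = (2.446·-7129.942212 − 1027.462874·156.892) / -17359.058700 = 10.290912
|P − Q| = √((-44.892225 − 21.449)² + (10.290912 − 27.850)²) = 68.625649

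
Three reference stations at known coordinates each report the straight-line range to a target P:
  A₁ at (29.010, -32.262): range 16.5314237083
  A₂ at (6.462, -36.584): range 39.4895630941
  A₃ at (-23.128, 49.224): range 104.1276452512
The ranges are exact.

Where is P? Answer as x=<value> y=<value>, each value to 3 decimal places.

eq1: (x − 29.010)² + (y + 32.262)² = 16.5314237083²
eq2: (x − 6.462)² + (y + 36.584)² = 39.4895630941²
eq3: (x + 23.128)² + (y − 49.224)² = 104.1276452512²
eq3−eq2, eq3−eq1 (x²,y² cancel):
  59.180·x − 171.616·y = 7705.380852
  104.276·x − 162.972·y = 9493.788720
det = 59.180·-162.972 − -171.616·104.276 = 8250.747056
x = (7705.380852·-162.972 − -171.616·9493.788720) / 8250.747056 = 45.271624
y = (59.180·9493.788720 − 7705.380852·104.276) / 8250.747056 = -29.287515

x=45.272 y=-29.288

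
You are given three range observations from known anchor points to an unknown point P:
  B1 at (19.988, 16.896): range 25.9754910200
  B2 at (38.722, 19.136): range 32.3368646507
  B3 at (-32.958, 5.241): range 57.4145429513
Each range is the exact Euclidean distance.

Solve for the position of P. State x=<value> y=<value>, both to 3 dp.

x=22.678 y=-8.940

eq1: (x − 19.988)² + (y − 16.896)² = 25.9754910200²
eq2: (x − 38.722)² + (y − 19.136)² = 32.3368646507²
eq3: (x + 32.958)² + (y − 5.241)² = 57.4145429513²
eq2−eq1, eq2−eq3 (x²,y² cancel):
  -37.468·x − 4.480·y = -809.638138
  -143.360·x − 27.790·y = -3002.638862
det = -37.468·-27.790 − -4.480·-143.360 = 398.982920
x = (-809.638138·-27.790 − -4.480·-3002.638862) / 398.982920 = 22.677717
y = (-37.468·-3002.638862 − -809.638138·-143.360) / 398.982920 = -8.939858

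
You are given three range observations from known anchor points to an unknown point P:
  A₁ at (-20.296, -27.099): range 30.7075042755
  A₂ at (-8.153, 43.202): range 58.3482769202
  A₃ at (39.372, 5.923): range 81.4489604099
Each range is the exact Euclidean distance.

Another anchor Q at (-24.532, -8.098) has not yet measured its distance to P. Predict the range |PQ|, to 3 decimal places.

eq1: (x + 20.296)² + (y + 27.099)² = 30.7075042755²
eq2: (x + 8.153)² + (y − 43.202)² = 58.3482769202²
eq3: (x − 39.372)² + (y − 5.923)² = 81.4489604099²
eq3−eq2, eq3−eq1 (x²,y² cancel):
  -95.050·x + 74.558·y = 3577.059632
  -119.336·x − 66.044·y = 5252.029437
det = -95.050·-66.044 − 74.558·-119.336 = 15174.935688
x = (3577.059632·-66.044 − 74.558·5252.029437) / 15174.935688 = -41.372441
y = (-95.050·5252.029437 − 3577.059632·-119.336) / 15174.935688 = -4.766637
|P − Q| = √((-41.372441 − -24.532)² + (-4.766637 − -8.098)²) = 17.166783

17.167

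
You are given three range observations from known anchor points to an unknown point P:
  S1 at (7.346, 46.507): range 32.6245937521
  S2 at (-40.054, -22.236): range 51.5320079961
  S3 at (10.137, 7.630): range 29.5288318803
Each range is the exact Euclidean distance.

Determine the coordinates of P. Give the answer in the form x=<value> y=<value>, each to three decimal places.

eq1: (x − 7.346)² + (y − 46.507)² = 32.6245937521²
eq2: (x + 40.054)² + (y + 22.236)² = 51.5320079961²
eq3: (x − 10.137)² + (y − 7.630)² = 29.5288318803²
eq2−eq3, eq2−eq1 (x²,y² cancel):
  100.382·x + 59.732·y = -154.191007
  94.800·x + 137.486·y = 1709.285884
det = 100.382·137.486 − 59.732·94.800 = 8138.526052
x = (-154.191007·137.486 − 59.732·1709.285884) / 8138.526052 = -15.149939
y = (100.382·1709.285884 − -154.191007·94.800) / 8138.526052 = 22.878693

x=-15.150 y=22.879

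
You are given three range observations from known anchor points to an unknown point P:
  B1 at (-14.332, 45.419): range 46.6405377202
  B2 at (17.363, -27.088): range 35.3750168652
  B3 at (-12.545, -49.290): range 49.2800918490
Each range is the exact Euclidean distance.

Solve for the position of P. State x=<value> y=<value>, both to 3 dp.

x=-5.922 y=-0.457

eq1: (x + 14.332)² + (y − 45.419)² = 46.6405377202²
eq2: (x − 17.363)² + (y + 27.088)² = 35.3750168652²
eq3: (x + 12.545)² + (y + 49.290)² = 49.2800918490²
eq3−eq1, eq3−eq2 (x²,y² cancel):
  -3.574·x + 189.418·y = -65.401646
  59.816·x + 44.404·y = -374.511978
det = -3.574·44.404 − 189.418·59.816 = -11488.926984
x = (-65.401646·44.404 − 189.418·-374.511978) / -11488.926984 = -5.921808
y = (-3.574·-374.511978 − -65.401646·59.816) / -11488.926984 = -0.457011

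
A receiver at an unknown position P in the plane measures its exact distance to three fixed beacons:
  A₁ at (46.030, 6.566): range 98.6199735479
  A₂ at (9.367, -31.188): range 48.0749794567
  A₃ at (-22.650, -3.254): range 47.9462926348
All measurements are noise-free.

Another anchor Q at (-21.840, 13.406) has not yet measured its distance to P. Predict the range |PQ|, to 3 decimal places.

64.345

eq1: (x − 46.030)² + (y − 6.566)² = 98.6199735479²
eq2: (x − 9.367)² + (y + 31.188)² = 48.0749794567²
eq3: (x + 22.650)² + (y + 3.254)² = 47.9462926348²
eq1−eq3, eq1−eq2 (x²,y² cancel):
  -137.360·x − 19.640·y = 5788.789965
  -73.326·x − 75.508·y = 6313.254310
det = -137.360·-75.508 − -19.640·-73.326 = 8931.656240
x = (5788.789965·-75.508 − -19.640·6313.254310) / 8931.656240 = -35.055944
y = (-137.360·6313.254310 − 5788.789965·-73.326) / 8931.656240 = -49.567492
|P − Q| = √((-35.055944 − -21.840)² + (-49.567492 − 13.406)²) = 64.345333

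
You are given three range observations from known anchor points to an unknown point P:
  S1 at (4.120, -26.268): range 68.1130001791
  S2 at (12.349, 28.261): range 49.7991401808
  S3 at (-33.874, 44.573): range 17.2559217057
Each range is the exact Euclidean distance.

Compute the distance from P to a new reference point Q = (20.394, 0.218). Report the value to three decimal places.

eq1: (x − 4.120)² + (y + 26.268)² = 68.1130001791²
eq2: (x − 12.349)² + (y − 28.261)² = 49.7991401808²
eq3: (x + 33.874)² + (y − 44.573)² = 17.2559217057²
eq1−eq3, eq1−eq2 (x²,y² cancel):
  -75.988·x + 141.682·y = 6768.831940
  16.458·x + 109.058·y = 2403.626129
det = -75.988·109.058 − 141.682·16.458 = -10618.901660
x = (6768.831940·109.058 − 141.682·2403.626129) / -10618.901660 = -37.446878
y = (-75.988·2403.626129 − 6768.831940·16.458) / -10618.901660 = 27.691016
|P − Q| = √((-37.446878 − 20.394)² + (27.691016 − 0.218)²) = 64.033849

64.034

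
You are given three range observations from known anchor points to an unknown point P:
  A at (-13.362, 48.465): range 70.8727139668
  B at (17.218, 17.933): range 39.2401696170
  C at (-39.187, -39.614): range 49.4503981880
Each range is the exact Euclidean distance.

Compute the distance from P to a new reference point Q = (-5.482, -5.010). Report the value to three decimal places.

eq1: (x + 13.362)² + (y − 48.465)² = 70.8727139668²
eq2: (x − 17.218)² + (y − 17.933)² = 39.2401696170²
eq3: (x + 39.187)² + (y + 39.614)² = 49.4503981880²
eq1−eq3, eq1−eq2 (x²,y² cancel):
  -51.650·x − 176.158·y = 3155.090400
  61.160·x − 61.064·y = 1573.803417
det = -51.650·-61.064 − -176.158·61.160 = 13927.778880
x = (3155.090400·-61.064 − -176.158·1573.803417) / 13927.778880 = 6.072441
y = (-51.650·1573.803417 − 3155.090400·61.160) / 13927.778880 = -19.691027
|P − Q| = √((6.072441 − -5.482)² + (-19.691027 − -5.010)²) = 18.682550

18.683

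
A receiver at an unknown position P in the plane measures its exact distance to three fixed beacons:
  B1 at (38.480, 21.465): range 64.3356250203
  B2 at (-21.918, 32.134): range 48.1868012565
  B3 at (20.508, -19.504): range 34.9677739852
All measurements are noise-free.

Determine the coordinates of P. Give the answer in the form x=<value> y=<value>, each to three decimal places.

eq1: (x − 38.480)² + (y − 21.465)² = 64.3356250203²
eq2: (x + 21.918)² + (y − 32.134)² = 48.1868012565²
eq3: (x − 20.508)² + (y + 19.504)² = 34.9677739852²
eq2−eq1, eq2−eq3 (x²,y² cancel):
  120.796·x − 21.338·y = -1388.640886
  84.852·x − 103.276·y = 387.213998
det = 120.796·-103.276 − -21.338·84.852 = -10664.755720
x = (-1388.640886·-103.276 − -21.338·387.213998) / -10664.755720 = -14.222140
y = (120.796·387.213998 − -1388.640886·84.852) / -10664.755720 = -15.434283

x=-14.222 y=-15.434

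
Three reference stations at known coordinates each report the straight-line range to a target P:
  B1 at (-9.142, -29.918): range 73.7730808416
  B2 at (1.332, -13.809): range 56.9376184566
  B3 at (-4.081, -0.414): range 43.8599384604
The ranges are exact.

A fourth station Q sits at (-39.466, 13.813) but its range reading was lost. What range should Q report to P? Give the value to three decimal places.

50.120

eq1: (x + 9.142)² + (y + 29.918)² = 73.7730808416²
eq2: (x − 1.332)² + (y + 13.809)² = 56.9376184566²
eq3: (x + 4.081)² + (y + 0.414)² = 43.8599384604²
eq1−eq2, eq1−eq3 (x²,y² cancel):
  20.948·x + 32.218·y = 1414.374878
  10.122·x + 59.008·y = 2556.936324
det = 20.948·59.008 − 32.218·10.122 = 909.988988
x = (1414.374878·59.008 − 32.218·2556.936324) / 909.988988 = 1.186892
y = (20.948·2556.936324 − 1414.374878·10.122) / 909.988988 = 43.128434
|P − Q| = √((1.186892 − -39.466)² + (43.128434 − 13.813)²) = 50.120378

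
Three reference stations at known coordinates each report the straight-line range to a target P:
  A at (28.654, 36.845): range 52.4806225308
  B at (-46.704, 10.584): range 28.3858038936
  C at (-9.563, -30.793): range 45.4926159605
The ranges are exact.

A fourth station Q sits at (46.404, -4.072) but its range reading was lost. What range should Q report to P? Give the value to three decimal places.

eq1: (x − 28.654)² + (y − 36.845)² = 52.4806225308²
eq2: (x + 46.704)² + (y − 10.584)² = 28.3858038936²
eq3: (x + 9.563)² + (y + 30.793)² = 45.4926159605²
eq3−eq1, eq3−eq2 (x²,y² cancel):
  76.434·x + 135.276·y = 454.308289
  -74.282·x + 82.754·y = 2517.449098
det = 76.434·82.754 − 135.276·-74.282 = 16373.791068
x = (454.308289·82.754 − 135.276·2517.449098) / 16373.791068 = -18.502411
y = (76.434·2517.449098 − 454.308289·-74.282) / 16373.791068 = 13.812661
|P − Q| = √((-18.502411 − 46.404)² + (13.812661 − -4.072)²) = 67.325354

67.325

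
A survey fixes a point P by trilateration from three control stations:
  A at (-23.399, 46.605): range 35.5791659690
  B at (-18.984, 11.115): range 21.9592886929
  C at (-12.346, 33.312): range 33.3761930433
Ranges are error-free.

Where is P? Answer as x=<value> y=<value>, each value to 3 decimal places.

eq1: (x + 23.399)² + (y − 46.605)² = 35.5791659690²
eq2: (x + 18.984)² + (y − 11.115)² = 21.9592886929²
eq3: (x + 12.346)² + (y − 33.312)² = 33.3761930433²
eq2−eq1, eq2−eq3 (x²,y² cancel):
  -8.830·x + 70.980·y = 1451.937054
  13.276·x + 44.394·y = 146.417677
det = -8.830·44.394 − 70.980·13.276 = -1334.329500
x = (1451.937054·44.394 − 70.980·146.417677) / -1334.329500 = -40.518153
y = (-8.830·146.417677 − 1451.937054·13.276) / -1334.329500 = 15.415071

x=-40.518 y=15.415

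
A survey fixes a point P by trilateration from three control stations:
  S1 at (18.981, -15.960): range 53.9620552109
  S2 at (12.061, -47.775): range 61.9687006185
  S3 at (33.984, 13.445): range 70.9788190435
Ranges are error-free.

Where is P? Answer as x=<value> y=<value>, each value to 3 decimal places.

x=-34.141 y=-6.478

eq1: (x − 18.981)² + (y + 15.960)² = 53.9620552109²
eq2: (x − 12.061)² + (y + 47.775)² = 61.9687006185²
eq3: (x − 33.984)² + (y − 13.445)² = 70.9788190435²
eq3−eq2, eq3−eq1 (x²,y² cancel):
  -43.846·x − 122.440·y = 2290.110961
  -30.006·x − 58.810·y = 1405.409030
det = -43.846·-58.810 − -122.440·-30.006 = -1095.351380
x = (2290.110961·-58.810 − -122.440·1405.409030) / -1095.351380 = -34.141424
y = (-43.846·1405.409030 − 2290.110961·-30.006) / -1095.351380 = -6.477835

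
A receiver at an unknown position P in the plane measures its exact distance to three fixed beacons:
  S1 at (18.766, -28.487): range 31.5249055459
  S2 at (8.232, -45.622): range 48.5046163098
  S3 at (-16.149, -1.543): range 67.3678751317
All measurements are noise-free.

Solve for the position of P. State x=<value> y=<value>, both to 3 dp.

x=48.877 y=-19.151

eq1: (x − 18.766)² + (y + 28.487)² = 31.5249055459²
eq2: (x − 8.232)² + (y + 45.622)² = 48.5046163098²
eq3: (x + 16.149)² + (y + 1.543)² = 67.3678751317²
eq3−eq1, eq3−eq2 (x²,y² cancel):
  69.830·x − 53.888·y = 4445.111805
  48.762·x − 88.158·y = 4071.694454
det = 69.830·-88.158 − -53.888·48.762 = -3528.386484
x = (4445.111805·-88.158 − -53.888·4071.694454) / -3528.386484 = 48.876929
y = (69.830·4071.694454 − 4445.111805·48.762) / -3528.386484 = -19.151497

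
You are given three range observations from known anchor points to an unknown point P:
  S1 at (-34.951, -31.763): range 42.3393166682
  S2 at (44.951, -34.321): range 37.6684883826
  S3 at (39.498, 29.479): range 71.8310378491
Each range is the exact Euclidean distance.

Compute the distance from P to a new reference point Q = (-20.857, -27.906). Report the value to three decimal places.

eq1: (x + 34.951)² + (y + 31.763)² = 42.3393166682²
eq2: (x − 44.951)² + (y + 34.321)² = 37.6684883826²
eq3: (x − 39.498)² + (y − 29.479)² = 71.8310378491²
eq2−eq1, eq2−eq3 (x²,y² cancel):
  -159.804·x + 5.116·y = -1341.765591
  -10.906·x + 127.600·y = -4510.202978
det = -159.804·127.600 − 5.116·-10.906 = -20335.195304
x = (-1341.765591·127.600 − 5.116·-4510.202978) / -20335.195304 = 7.284665
y = (-159.804·-4510.202978 − -1341.765591·-10.906) / -20335.195304 = -34.723796
|P − Q| = √((7.284665 − -20.857)² + (-34.723796 − -27.906)²) = 28.955754

28.956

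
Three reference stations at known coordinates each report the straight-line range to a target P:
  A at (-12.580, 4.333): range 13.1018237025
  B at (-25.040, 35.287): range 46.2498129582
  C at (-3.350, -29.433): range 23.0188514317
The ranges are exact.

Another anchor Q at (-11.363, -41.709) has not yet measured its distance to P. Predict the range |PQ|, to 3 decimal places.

eq1: (x + 12.580)² + (y − 4.333)² = 13.1018237025²
eq2: (x + 25.040)² + (y − 35.287)² = 46.2498129582²
eq3: (x + 3.350)² + (y + 29.433)² = 23.0188514317²
eq1−eq3, eq1−eq2 (x²,y² cancel):
  18.460·x − 67.532·y = 342.282963
  -24.920·x + 61.908·y = -272.244734
det = 18.460·61.908 − -67.532·-24.920 = -540.075760
x = (342.282963·61.908 − -67.532·-272.244734) / -540.075760 = -5.193387
y = (18.460·-272.244734 − 342.282963·-24.920) / -540.075760 = -6.488078
|P − Q| = √((-5.193387 − -11.363)² + (-6.488078 − -41.709)²) = 35.757202

35.757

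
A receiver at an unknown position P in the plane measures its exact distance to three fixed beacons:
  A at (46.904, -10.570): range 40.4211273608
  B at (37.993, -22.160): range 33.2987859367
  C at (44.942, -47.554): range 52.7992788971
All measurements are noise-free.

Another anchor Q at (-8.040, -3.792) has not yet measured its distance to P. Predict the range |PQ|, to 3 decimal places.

eq1: (x − 46.904)² + (y + 10.570)² = 40.4211273608²
eq2: (x − 37.993)² + (y + 22.160)² = 33.2987859367²
eq3: (x − 44.942)² + (y + 47.554)² = 52.7992788971²
eq1−eq2, eq1−eq3 (x²,y² cancel):
  -17.822·x − 23.180·y = 147.881925
  -3.924·x − 73.968·y = 815.559849
det = -17.822·-73.968 − -23.180·-3.924 = 1227.299376
x = (147.881925·-73.968 − -23.180·815.559849) / 1227.299376 = 6.490794
y = (-17.822·815.559849 − 147.881925·-3.924) / 1227.299376 = -11.370183
|P − Q| = √((6.490794 − -8.040)² + (-11.370183 − -3.792)²) = 16.388192

16.388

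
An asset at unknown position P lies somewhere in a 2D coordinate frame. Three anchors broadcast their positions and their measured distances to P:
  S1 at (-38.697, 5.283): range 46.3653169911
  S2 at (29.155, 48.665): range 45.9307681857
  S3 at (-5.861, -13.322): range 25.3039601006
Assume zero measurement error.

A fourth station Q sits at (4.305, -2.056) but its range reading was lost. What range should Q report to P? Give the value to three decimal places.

eq1: (x + 38.697)² + (y − 5.283)² = 46.3653169911²
eq2: (x − 29.155)² + (y − 48.665)² = 45.9307681857²
eq3: (x + 5.861)² + (y + 13.322)² = 25.3039601006²
eq1−eq2, eq1−eq3 (x²,y² cancel):
  135.704·x + 86.764·y = 1733.035506
  65.672·x − 37.210·y = 195.911330
det = 135.704·-37.210 − 86.764·65.672 = -10747.511248
x = (1733.035506·-37.210 − 86.764·195.911330) / -10747.511248 = 7.581690
y = (135.704·195.911330 − 1733.035506·65.672) / -10747.511248 = 8.115921
|P − Q| = √((7.581690 − 4.305)² + (8.115921 − -2.056)²) = 10.686659

10.687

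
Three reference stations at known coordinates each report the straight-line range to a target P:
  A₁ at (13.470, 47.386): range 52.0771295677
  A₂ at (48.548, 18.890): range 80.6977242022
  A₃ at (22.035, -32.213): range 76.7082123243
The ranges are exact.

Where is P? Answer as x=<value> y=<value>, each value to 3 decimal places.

x=-32.084 y=22.150

eq1: (x − 13.470)² + (y − 47.386)² = 52.0771295677²
eq2: (x − 48.548)² + (y − 18.890)² = 80.6977242022²
eq3: (x − 22.035)² + (y + 32.213)² = 76.7082123243²
eq1−eq2, eq1−eq3 (x²,y² cancel):
  70.156·x − 56.992·y = -3513.228759
  17.130·x − 159.198·y = -4075.777716
det = 70.156·-159.198 − -56.992·17.130 = -10192.421928
x = (-3513.228759·-159.198 − -56.992·-4075.777716) / -10192.421928 = -32.083863
y = (70.156·-4075.777716 − -3513.228759·17.130) / -10192.421928 = 22.149657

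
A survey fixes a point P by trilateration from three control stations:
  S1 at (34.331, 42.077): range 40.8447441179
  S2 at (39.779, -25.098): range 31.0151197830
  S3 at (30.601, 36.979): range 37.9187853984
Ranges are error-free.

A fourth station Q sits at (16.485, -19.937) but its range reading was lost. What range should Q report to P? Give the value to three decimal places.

eq1: (x − 34.331)² + (y − 42.077)² = 40.8447441179²
eq2: (x − 39.779)² + (y + 25.098)² = 31.0151197830²
eq3: (x − 30.601)² + (y − 36.979)² = 37.9187853984²
eq3−eq1, eq3−eq2 (x²,y² cancel):
  7.460·x + 10.196·y = 414.765012
  18.356·x − 124.154·y = 384.307434
det = 7.460·-124.154 − 10.196·18.356 = -1113.346616
x = (414.765012·-124.154 − 10.196·384.307434) / -1113.346616 = 49.771682
y = (7.460·384.307434 − 414.765012·18.356) / -1113.346616 = 4.263266
|P − Q| = √((49.771682 − 16.485)² + (4.263266 − -19.937)²) = 41.154053

41.154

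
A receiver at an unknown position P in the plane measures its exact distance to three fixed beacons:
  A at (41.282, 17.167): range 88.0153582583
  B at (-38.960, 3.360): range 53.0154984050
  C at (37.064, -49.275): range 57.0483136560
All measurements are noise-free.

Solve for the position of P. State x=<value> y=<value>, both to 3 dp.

x=-19.896 y=-46.109

eq1: (x − 41.282)² + (y − 17.167)² = 88.0153582583²
eq2: (x + 38.960)² + (y − 3.360)² = 53.0154984050²
eq3: (x − 37.064)² + (y + 49.275)² = 57.0483136560²
eq3−eq2, eq3−eq1 (x²,y² cancel):
  -152.048·x + 105.270·y = -1828.727501
  8.436·x + 132.884·y = -6295.049506
det = -152.048·132.884 − 105.270·8.436 = -21092.804152
x = (-1828.727501·132.884 − 105.270·-6295.049506) / -21092.804152 = -19.896417
y = (-152.048·-6295.049506 − -1828.727501·8.436) / -21092.804152 = -46.109414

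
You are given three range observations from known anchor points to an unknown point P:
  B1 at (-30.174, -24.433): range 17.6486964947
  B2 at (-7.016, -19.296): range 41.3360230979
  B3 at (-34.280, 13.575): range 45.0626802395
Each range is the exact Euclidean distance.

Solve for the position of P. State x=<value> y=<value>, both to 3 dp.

eq1: (x + 30.174)² + (y + 24.433)² = 17.6486964947²
eq2: (x + 7.016)² + (y + 19.296)² = 41.3360230979²
eq3: (x + 34.280)² + (y − 13.575)² = 45.0626802395²
eq2−eq1, eq2−eq3 (x²,y² cancel):
  -46.316·x − 10.274·y = 2483.072211
  -54.528·x + 65.742·y = 615.860808
det = -46.316·65.742 − -10.274·-54.528 = -3605.127144
x = (2483.072211·65.742 − -10.274·615.860808) / -3605.127144 = -47.035647
y = (-46.316·615.860808 − 2483.072211·-54.528) / -3605.127144 = -29.644656

x=-47.036 y=-29.645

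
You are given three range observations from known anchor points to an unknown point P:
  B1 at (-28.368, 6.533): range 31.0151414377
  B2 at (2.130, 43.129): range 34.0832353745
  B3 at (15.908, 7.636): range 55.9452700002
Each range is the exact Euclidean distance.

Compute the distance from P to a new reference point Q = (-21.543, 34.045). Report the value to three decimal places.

10.474

eq1: (x + 28.368)² + (y − 6.533)² = 31.0151414377²
eq2: (x − 2.130)² + (y − 43.129)² = 34.0832353745²
eq3: (x − 15.908)² + (y − 7.636)² = 55.9452700002²
eq2−eq3, eq2−eq1 (x²,y² cancel):
  27.556·x − 70.986·y = -3521.480883
  -60.996·x − 73.192·y = -817.496093
det = 27.556·-73.192 − -70.986·-60.996 = -6346.740808
x = (-3521.480883·-73.192 − -70.986·-817.496093) / -6346.740808 = -31.467088
y = (27.556·-817.496093 − -3521.480883·-60.996) / -6346.740808 = 37.392920
|P − Q| = √((-31.467088 − -21.543)² + (37.392920 − 34.045)²) = 10.473590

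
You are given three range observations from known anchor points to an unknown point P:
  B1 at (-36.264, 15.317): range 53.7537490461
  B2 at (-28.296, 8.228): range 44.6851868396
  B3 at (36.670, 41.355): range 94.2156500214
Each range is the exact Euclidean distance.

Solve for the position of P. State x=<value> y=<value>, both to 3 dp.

x=-18.129 y=-35.285

eq1: (x + 36.264)² + (y − 15.317)² = 53.7537490461²
eq2: (x + 28.296)² + (y − 8.228)² = 44.6851868396²
eq3: (x − 36.670)² + (y − 41.355)² = 94.2156500214²
eq1−eq3, eq1−eq2 (x²,y² cancel):
  145.868·x + 52.076·y = -4481.886432
  15.936·x − 14.178·y = 211.375029
det = 145.868·-14.178 − 52.076·15.936 = -2897.999640
x = (-4481.886432·-14.178 − 52.076·211.375029) / -2897.999640 = -18.128581
y = (145.868·211.375029 − -4481.886432·15.936) / -2897.999640 = -35.285096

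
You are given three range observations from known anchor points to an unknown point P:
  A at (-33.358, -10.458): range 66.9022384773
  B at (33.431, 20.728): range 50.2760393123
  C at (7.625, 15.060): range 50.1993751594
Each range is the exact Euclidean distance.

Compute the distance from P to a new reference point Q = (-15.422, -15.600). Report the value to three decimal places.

48.245

eq1: (x + 33.358)² + (y + 10.458)² = 66.9022384773²
eq2: (x − 33.431)² + (y − 20.728)² = 50.2760393123²
eq3: (x − 7.625)² + (y − 15.060)² = 50.1993751594²
eq3−eq1, eq3−eq2 (x²,y² cancel):
  -81.966·x − 51.036·y = -1018.750544
  51.612·x + 11.336·y = 1254.634657
det = -81.966·11.336 − -51.036·51.612 = 1704.903456
x = (-1018.750544·11.336 − -51.036·1254.634657) / 1704.903456 = 30.783548
y = (-81.966·1254.634657 − -1018.750544·51.612) / 1704.903456 = -29.478286
|P − Q| = √((30.783548 − -15.422)² + (-29.478286 − -15.600)²) = 48.244788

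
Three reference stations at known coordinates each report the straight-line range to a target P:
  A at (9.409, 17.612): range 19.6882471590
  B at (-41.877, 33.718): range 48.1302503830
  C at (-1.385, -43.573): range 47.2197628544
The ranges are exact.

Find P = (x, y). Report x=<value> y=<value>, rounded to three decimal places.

eq1: (x − 9.409)² + (y − 17.612)² = 19.6882471590²
eq2: (x + 41.877)² + (y − 33.718)² = 48.1302503830²
eq3: (x + 1.385)² + (y + 43.573)² = 47.2197628544²
eq3−eq2, eq3−eq1 (x²,y² cancel):
  -80.984·x + 154.582·y = 903.247101
  21.588·x + 122.370·y = 340.266199
det = -80.984·122.370 − 154.582·21.588 = -13247.128296
x = (903.247101·122.370 − 154.582·340.266199) / -13247.128296 = -4.373123
y = (-80.984·340.266199 − 903.247101·21.588) / -13247.128296 = 3.552122

x=-4.373 y=3.552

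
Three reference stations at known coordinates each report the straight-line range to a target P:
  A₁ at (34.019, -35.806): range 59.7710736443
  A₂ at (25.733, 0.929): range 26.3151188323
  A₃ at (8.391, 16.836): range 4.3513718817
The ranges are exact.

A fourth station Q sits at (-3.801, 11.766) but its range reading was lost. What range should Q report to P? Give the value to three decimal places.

eq1: (x − 34.019)² + (y + 35.806)² = 59.7710736443²
eq2: (x − 25.733)² + (y − 0.929)² = 26.3151188323²
eq3: (x − 8.391)² + (y − 16.836)² = 4.3513718817²
eq3−eq1, eq3−eq2 (x²,y² cancel):
  51.256·x − 105.284·y = -1468.144587
  34.684·x − 31.814·y = -364.360489
det = 51.256·-31.814 − -105.284·34.684 = 2021.011872
x = (-1468.144587·-31.814 − -105.284·-364.360489) / 2021.011872 = 4.129724
y = (51.256·-364.360489 − -1468.144587·34.684) / 2021.011872 = 15.955109
|P − Q| = √((4.129724 − -3.801)² + (15.955109 − 11.766)²) = 8.969115

8.969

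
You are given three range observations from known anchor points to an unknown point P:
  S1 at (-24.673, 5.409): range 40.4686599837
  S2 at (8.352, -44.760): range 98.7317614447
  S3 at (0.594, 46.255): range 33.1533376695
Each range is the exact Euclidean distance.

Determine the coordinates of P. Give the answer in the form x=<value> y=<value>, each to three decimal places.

x=-32.539 y=45.106

eq1: (x + 24.673)² + (y − 5.409)² = 40.4686599837²
eq2: (x − 8.352)² + (y + 44.760)² = 98.7317614447²
eq3: (x − 0.594)² + (y − 46.255)² = 33.1533376695²
eq3−eq2, eq3−eq1 (x²,y² cancel):
  15.516·x − 182.030·y = -8715.481276
  -50.534·x − 81.692·y = -2040.432293
det = 15.516·-81.692 − -182.030·-50.534 = -10466.237092
x = (-8715.481276·-81.692 − -182.030·-2040.432293) / -10466.237092 = -32.539413
y = (15.516·-2040.432293 − -8715.481276·-50.534) / -10466.237092 = 45.105750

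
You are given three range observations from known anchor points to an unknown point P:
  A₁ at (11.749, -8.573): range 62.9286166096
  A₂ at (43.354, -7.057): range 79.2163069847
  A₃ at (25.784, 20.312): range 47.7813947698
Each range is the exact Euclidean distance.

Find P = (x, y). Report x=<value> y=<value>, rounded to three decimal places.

eq1: (x − 11.749)² + (y + 8.573)² = 62.9286166096²
eq2: (x − 43.354)² + (y + 7.057)² = 79.2163069847²
eq3: (x − 25.784)² + (y − 20.312)² = 47.7813947698²
eq1−eq3, eq1−eq2 (x²,y² cancel):
  28.070·x + 57.770·y = 2542.805772
  63.210·x + 3.032·y = -597.377269
det = 28.070·3.032 − 57.770·63.210 = -3566.533460
x = (2542.805772·3.032 − 57.770·-597.377269) / -3566.533460 = -11.837902
y = (28.070·-597.377269 − 2542.805772·63.210) / -3566.533460 = 49.767971

x=-11.838 y=49.768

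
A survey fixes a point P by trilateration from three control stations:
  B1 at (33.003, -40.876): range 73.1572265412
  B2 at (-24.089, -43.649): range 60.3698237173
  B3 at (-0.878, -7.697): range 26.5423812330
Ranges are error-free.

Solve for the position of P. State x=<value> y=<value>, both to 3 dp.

x=-13.314 y=15.752

eq1: (x − 33.003)² + (y + 40.876)² = 73.1572265412²
eq2: (x + 24.089)² + (y + 43.649)² = 60.3698237173²
eq3: (x + 0.878)² + (y + 7.697)² = 26.5423812330²
eq1−eq2, eq1−eq3 (x²,y² cancel):
  -114.184·x − 5.546·y = 1432.933917
  -67.762·x + 66.358·y = 1947.451102
det = -114.184·66.358 − -5.546·-67.762 = -7952.829924
x = (1432.933917·66.358 − -5.546·1947.451102) / -7952.829924 = -13.314404
y = (-114.184·1947.451102 − 1432.933917·-67.762) / -7952.829924 = 15.751536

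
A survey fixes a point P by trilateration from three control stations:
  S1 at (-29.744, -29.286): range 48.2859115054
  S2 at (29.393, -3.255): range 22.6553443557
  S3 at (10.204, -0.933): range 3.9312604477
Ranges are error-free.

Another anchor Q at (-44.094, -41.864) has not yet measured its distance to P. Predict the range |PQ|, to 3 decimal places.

67.364

eq1: (x + 29.744)² + (y + 29.286)² = 48.2859115054²
eq2: (x − 29.393)² + (y + 3.255)² = 22.6553443557²
eq3: (x − 10.204)² + (y + 0.933)² = 3.9312604477²
eq2−eq1, eq2−eq3 (x²,y² cancel):
  -118.274·x − 52.062·y = -950.432764
  -38.378·x + 4.644·y = -271.741550
det = -118.274·4.644 − -52.062·-38.378 = -2547.299892
x = (-950.432764·4.644 − -52.062·-271.741550) / -2547.299892 = 7.286625
y = (-118.274·-271.741550 − -950.432764·-38.378) / -2547.299892 = 1.702096
|P − Q| = √((7.286625 − -44.094)² + (1.702096 − -41.864)²) = 67.364481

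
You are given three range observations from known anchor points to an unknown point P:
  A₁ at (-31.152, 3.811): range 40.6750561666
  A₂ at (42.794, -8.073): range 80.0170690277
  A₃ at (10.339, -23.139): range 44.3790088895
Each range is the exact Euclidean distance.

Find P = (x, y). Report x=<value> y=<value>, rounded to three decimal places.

eq1: (x + 31.152)² + (y − 3.811)² = 40.6750561666²
eq2: (x − 42.794)² + (y + 8.073)² = 80.0170690277²
eq3: (x − 10.339)² + (y + 23.139)² = 44.3790088895²
eq1−eq3, eq1−eq2 (x²,y² cancel):
  82.982·x − 53.900·y = -657.698819
  147.892·x − 23.768·y = -3836.742202
det = 82.982·-23.768 − -53.900·147.892 = 5999.062624
x = (-657.698819·-23.768 − -53.900·-3836.742202) / 5999.062624 = -31.866348
y = (82.982·-3836.742202 − -657.698819·147.892) / 5999.062624 = -36.857783

x=-31.866 y=-36.858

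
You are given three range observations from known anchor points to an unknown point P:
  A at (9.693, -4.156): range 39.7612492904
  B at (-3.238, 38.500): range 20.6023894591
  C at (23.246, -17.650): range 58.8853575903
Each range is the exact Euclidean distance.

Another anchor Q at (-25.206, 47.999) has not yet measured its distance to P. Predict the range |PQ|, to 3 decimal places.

eq1: (x − 9.693)² + (y + 4.156)² = 39.7612492904²
eq2: (x + 3.238)² + (y − 38.500)² = 20.6023894591²
eq3: (x − 23.246)² + (y + 17.650)² = 58.8853575903²
eq3−eq2, eq3−eq1 (x²,y² cancel):
  -52.968·x + 112.300·y = 3683.862515
  -27.106·x + 26.988·y = 1145.855962
det = -52.968·26.988 − 112.300·-27.106 = 1614.503416
x = (3683.862515·26.988 − 112.300·1145.855962) / 1614.503416 = -18.122937
y = (-52.968·1145.855962 − 3683.862515·-27.106) / 1614.503416 = 24.255804
|P − Q| = √((-18.122937 − -25.206)² + (24.255804 − 47.999)²) = 24.777190

24.777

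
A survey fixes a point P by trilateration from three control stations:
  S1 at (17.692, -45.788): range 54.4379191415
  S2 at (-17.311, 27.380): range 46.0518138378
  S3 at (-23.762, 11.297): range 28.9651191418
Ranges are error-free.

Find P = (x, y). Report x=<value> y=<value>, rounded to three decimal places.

x=-28.666 y=-17.250

eq1: (x − 17.692)² + (y + 45.788)² = 54.4379191415²
eq2: (x + 17.311)² + (y − 27.380)² = 46.0518138378²
eq3: (x + 23.762)² + (y − 11.297)² = 28.9651191418²
eq3−eq1, eq3−eq2 (x²,y² cancel):
  82.908·x − 114.170·y = -407.215959
  12.902·x + 32.166·y = -924.711163
det = 82.908·32.166 − -114.170·12.902 = 4139.840068
x = (-407.215959·32.166 − -114.170·-924.711163) / 4139.840068 = -28.666031
y = (82.908·-924.711163 − -407.215959·12.902) / 4139.840068 = -17.249954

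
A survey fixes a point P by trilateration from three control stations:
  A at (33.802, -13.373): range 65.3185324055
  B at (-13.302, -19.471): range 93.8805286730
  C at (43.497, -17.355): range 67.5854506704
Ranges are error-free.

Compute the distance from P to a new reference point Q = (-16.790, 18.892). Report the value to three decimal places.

73.581

eq1: (x − 33.802)² + (y + 13.373)² = 65.3185324055²
eq2: (x + 13.302)² + (y + 19.471)² = 93.8805286730²
eq3: (x − 43.497)² + (y + 17.355)² = 67.5854506704²
eq3−eq1, eq3−eq2 (x²,y² cancel):
  -19.390·x + 7.964·y = -570.490234
  -113.598·x − 4.232·y = -5882.882511
det = -19.390·-4.232 − 7.964·-113.598 = 986.752952
x = (-570.490234·-4.232 − 7.964·-5882.882511) / 986.752952 = 49.926976
y = (-19.390·-5882.882511 − -570.490234·-113.598) / 986.752952 = 49.923886
|P − Q| = √((49.926976 − -16.790)² + (49.923886 − 18.892)²) = 73.580791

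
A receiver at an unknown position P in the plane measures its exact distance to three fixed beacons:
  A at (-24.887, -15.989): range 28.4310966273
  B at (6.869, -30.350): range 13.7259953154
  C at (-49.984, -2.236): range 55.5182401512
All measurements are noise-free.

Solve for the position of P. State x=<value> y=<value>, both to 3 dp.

eq1: (x + 24.887)² + (y + 15.989)² = 28.4310966273²
eq2: (x − 6.869)² + (y + 30.350)² = 13.7259953154²
eq3: (x + 49.984)² + (y + 2.236)² = 55.5182401512²
eq2−eq3, eq2−eq1 (x²,y² cancel):
  -113.706·x + 56.228·y = -1358.777751
  -63.512·x + 28.722·y = -713.219079
det = -113.706·28.722 − 56.228·-63.512 = 305.289004
x = (-1358.777751·28.722 − 56.228·-713.219079) / 305.289004 = 3.524751
y = (-113.706·-713.219079 − -1358.777751·-63.512) / 305.289004 = -17.037639

x=3.525 y=-17.038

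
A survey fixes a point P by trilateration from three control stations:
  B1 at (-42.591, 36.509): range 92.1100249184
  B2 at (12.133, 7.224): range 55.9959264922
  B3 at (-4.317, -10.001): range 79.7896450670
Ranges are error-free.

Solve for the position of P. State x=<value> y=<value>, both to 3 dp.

x=48.562 y=49.750

eq1: (x + 42.591)² + (y − 36.509)² = 92.1100249184²
eq2: (x − 12.133)² + (y − 7.224)² = 55.9959264922²
eq3: (x + 4.317)² + (y + 10.001)² = 79.7896450670²
eq1−eq3, eq1−eq2 (x²,y² cancel):
  76.548·x − 93.020·y = -910.374641
  109.448·x − 58.570·y = 2401.208410
det = 76.548·-58.570 − -93.020·109.448 = 5697.436600
x = (-910.374641·-58.570 − -93.020·2401.208410) / 5697.436600 = 48.562374
y = (76.548·2401.208410 − -910.374641·109.448) / 5697.436600 = 49.749809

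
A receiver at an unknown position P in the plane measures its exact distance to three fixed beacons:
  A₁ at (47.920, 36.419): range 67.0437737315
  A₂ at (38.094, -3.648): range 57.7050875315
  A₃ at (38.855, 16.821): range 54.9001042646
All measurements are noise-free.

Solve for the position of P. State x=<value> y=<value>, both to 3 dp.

eq1: (x − 47.920)² + (y − 36.419)² = 67.0437737315²
eq2: (x − 38.094)² + (y + 3.648)² = 57.7050875315²
eq3: (x − 38.855)² + (y − 16.821)² = 54.9001042646²
eq2−eq1, eq2−eq3 (x²,y² cancel):
  19.652·x + 80.134·y = 993.218752
  1.522·x + 40.938·y = 644.052005
det = 19.652·40.938 − 80.134·1.522 = 682.549628
x = (993.218752·40.938 − 80.134·644.052005) / 682.549628 = -16.042898
y = (19.652·644.052005 − 993.218752·1.522) / 682.549628 = 16.328822

x=-16.043 y=16.329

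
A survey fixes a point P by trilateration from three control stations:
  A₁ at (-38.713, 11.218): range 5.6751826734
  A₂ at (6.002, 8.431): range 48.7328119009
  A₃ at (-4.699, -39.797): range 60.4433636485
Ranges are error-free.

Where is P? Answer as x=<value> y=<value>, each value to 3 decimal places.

x=-42.715 y=7.194

eq1: (x + 38.713)² + (y − 11.218)² = 5.6751826734²
eq2: (x − 6.002)² + (y − 8.431)² = 48.7328119009²
eq3: (x + 4.699)² + (y + 39.797)² = 60.4433636485²
eq1−eq3, eq1−eq2 (x²,y² cancel):
  68.028·x − 102.030·y = -3639.850594
  89.430·x − 5.574·y = -3860.113385
det = 68.028·-5.574 − -102.030·89.430 = 8745.354828
x = (-3639.850594·-5.574 − -102.030·-3860.113385) / 8745.354828 = -42.715115
y = (68.028·-3860.113385 − -3639.850594·89.430) / 8745.354828 = 7.194224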